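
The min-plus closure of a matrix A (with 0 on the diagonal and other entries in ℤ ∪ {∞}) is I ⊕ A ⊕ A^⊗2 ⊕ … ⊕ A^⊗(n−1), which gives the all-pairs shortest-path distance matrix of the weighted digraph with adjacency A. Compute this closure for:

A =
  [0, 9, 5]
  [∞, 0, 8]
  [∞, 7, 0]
Closure =
  [0, 9, 5]
  [∞, 0, 8]
  [∞, 7, 0]

This is the Floyd-Warshall all-pairs shortest-path computation. For each intermediate vertex k = 0, 1, …, 2, update dist[i][j] ← min(dist[i][j], dist[i][k] + dist[k][j]). The final matrix gives, for each (i, j), the minimum total weight of any directed path from i to j (possibly empty when i = j).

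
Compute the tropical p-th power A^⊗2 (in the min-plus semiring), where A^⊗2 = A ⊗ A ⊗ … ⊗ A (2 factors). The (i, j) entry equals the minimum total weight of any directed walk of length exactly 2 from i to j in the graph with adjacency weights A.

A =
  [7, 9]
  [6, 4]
A^⊗2 =
  [14, 13]
  [10, 8]

Each entry (A^⊗2)_ij equals the minimum over all length-2 walks i = v_0 → v_1 → … → v_2 = j of Σ_t A[v_t][v_{t+1}]. For example, for (i, j) = (0, 1) we minimise over 2 possible intermediate vertex sequences; the minimum is 13, attained along the walk 0 → 1 → 1.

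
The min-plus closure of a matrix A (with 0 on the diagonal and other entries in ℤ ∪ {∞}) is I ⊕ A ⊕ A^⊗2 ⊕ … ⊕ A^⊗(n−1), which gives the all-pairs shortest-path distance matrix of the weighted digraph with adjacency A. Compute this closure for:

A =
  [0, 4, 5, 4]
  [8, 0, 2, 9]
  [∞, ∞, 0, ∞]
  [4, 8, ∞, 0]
Closure =
  [0, 4, 5, 4]
  [8, 0, 2, 9]
  [∞, ∞, 0, ∞]
  [4, 8, 9, 0]

This is the Floyd-Warshall all-pairs shortest-path computation. For each intermediate vertex k = 0, 1, …, 3, update dist[i][j] ← min(dist[i][j], dist[i][k] + dist[k][j]). The final matrix gives, for each (i, j), the minimum total weight of any directed path from i to j (possibly empty when i = j).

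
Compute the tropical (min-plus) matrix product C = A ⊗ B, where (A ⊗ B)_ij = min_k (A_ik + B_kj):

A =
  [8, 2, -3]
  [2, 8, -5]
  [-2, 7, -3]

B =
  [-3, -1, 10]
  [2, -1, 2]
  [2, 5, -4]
A ⊗ B =
  [-1, 1, -7]
  [-3, 0, -9]
  [-5, -3, -7]

Apply the min-plus product entry-by-entry:
  C[0][0] = min over k of (A[0][0] + B[0][0] = 8 + -3 = 5, A[0][1] + B[1][0] = 2 + 2 = 4, A[0][2] + B[2][0] = -3 + 2 = -1) = -1 (attained at k = 2)
  C[0][1] = min over k of (A[0][0] + B[0][1] = 8 + -1 = 7, A[0][1] + B[1][1] = 2 + -1 = 1, A[0][2] + B[2][1] = -3 + 5 = 2) = 1 (attained at k = 1)
  C[0][2] = min over k of (A[0][0] + B[0][2] = 8 + 10 = 18, A[0][1] + B[1][2] = 2 + 2 = 4, A[0][2] + B[2][2] = -3 + -4 = -7) = -7 (attained at k = 2)
  C[1][0] = min over k of (A[1][0] + B[0][0] = 2 + -3 = -1, A[1][1] + B[1][0] = 8 + 2 = 10, A[1][2] + B[2][0] = -5 + 2 = -3) = -3 (attained at k = 2)
  C[1][1] = min over k of (A[1][0] + B[0][1] = 2 + -1 = 1, A[1][1] + B[1][1] = 8 + -1 = 7, A[1][2] + B[2][1] = -5 + 5 = 0) = 0 (attained at k = 2)
  C[1][2] = min over k of (A[1][0] + B[0][2] = 2 + 10 = 12, A[1][1] + B[1][2] = 8 + 2 = 10, A[1][2] + B[2][2] = -5 + -4 = -9) = -9 (attained at k = 2)
  C[2][0] = min over k of (A[2][0] + B[0][0] = -2 + -3 = -5, A[2][1] + B[1][0] = 7 + 2 = 9, A[2][2] + B[2][0] = -3 + 2 = -1) = -5 (attained at k = 0)
  C[2][1] = min over k of (A[2][0] + B[0][1] = -2 + -1 = -3, A[2][1] + B[1][1] = 7 + -1 = 6, A[2][2] + B[2][1] = -3 + 5 = 2) = -3 (attained at k = 0)
  C[2][2] = min over k of (A[2][0] + B[0][2] = -2 + 10 = 8, A[2][1] + B[1][2] = 7 + 2 = 9, A[2][2] + B[2][2] = -3 + -4 = -7) = -7 (attained at k = 2)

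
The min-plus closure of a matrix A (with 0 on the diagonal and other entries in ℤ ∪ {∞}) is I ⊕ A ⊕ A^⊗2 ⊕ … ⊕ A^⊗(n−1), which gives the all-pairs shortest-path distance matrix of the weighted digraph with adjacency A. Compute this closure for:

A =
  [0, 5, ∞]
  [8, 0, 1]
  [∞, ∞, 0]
Closure =
  [0, 5, 6]
  [8, 0, 1]
  [∞, ∞, 0]

This is the Floyd-Warshall all-pairs shortest-path computation. For each intermediate vertex k = 0, 1, …, 2, update dist[i][j] ← min(dist[i][j], dist[i][k] + dist[k][j]). The final matrix gives, for each (i, j), the minimum total weight of any directed path from i to j (possibly empty when i = j).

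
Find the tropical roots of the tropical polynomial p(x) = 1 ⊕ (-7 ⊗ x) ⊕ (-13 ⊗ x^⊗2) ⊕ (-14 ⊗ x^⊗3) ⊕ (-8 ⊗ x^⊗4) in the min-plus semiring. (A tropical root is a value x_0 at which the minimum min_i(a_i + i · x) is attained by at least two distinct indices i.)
Roots: {-6, 1, 6, 8}

Each tropical root is a break point of the lower envelope of the lines y = a_i + i · x (there are 5 lines, with slopes 0, 1, ..., 4). Only the lines that attain the minimum somewhere contribute to roots; other lines are dominated. Here the surviving (envelope) indices are i = 4, i = 3, i = 2, i = 1, i = 0.
Intersections between consecutive envelope lines give the roots: for adjacent envelope indices i < j the intersection is x = (a_i − a_j) / (j − i). Reading off the sorted break points: {-6, 1, 6, 8}.
Verification: at each break x_0, at least two indices attain the minimum of min_i(a_i + i · x_0).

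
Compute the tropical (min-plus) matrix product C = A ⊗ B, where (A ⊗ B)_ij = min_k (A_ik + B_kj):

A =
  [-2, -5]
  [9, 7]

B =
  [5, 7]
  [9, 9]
A ⊗ B =
  [3, 4]
  [14, 16]

Apply the min-plus product entry-by-entry:
  C[0][0] = min over k of (A[0][0] + B[0][0] = -2 + 5 = 3, A[0][1] + B[1][0] = -5 + 9 = 4) = 3 (attained at k = 0)
  C[0][1] = min over k of (A[0][0] + B[0][1] = -2 + 7 = 5, A[0][1] + B[1][1] = -5 + 9 = 4) = 4 (attained at k = 1)
  C[1][0] = min over k of (A[1][0] + B[0][0] = 9 + 5 = 14, A[1][1] + B[1][0] = 7 + 9 = 16) = 14 (attained at k = 0)
  C[1][1] = min over k of (A[1][0] + B[0][1] = 9 + 7 = 16, A[1][1] + B[1][1] = 7 + 9 = 16) = 16 (attained at k = 0)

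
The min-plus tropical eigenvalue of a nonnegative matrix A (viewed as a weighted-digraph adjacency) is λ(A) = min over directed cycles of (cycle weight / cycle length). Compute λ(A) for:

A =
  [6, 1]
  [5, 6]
λ(A) = 3

Enumerate directed cycles and compute their means (weight / length). Sample:
  cycle 0 → 0: weight = 6, length = 1, mean = 6/1 ≈ 6.000
  cycle 1 → 1: weight = 6, length = 1, mean = 6/1 ≈ 6.000
  cycle 0 → 1 → 0: weight = 6, length = 2, mean = 6/2 ≈ 3.000
  cycle 1 → 0 → 1: weight = 6, length = 2, mean = 6/2 ≈ 3.000
Minimum mean = 3.000, attained e.g. along the cycle 0 → 1 → 0 with weight 6 and length 2. So λ(A) = 6/2 = 3.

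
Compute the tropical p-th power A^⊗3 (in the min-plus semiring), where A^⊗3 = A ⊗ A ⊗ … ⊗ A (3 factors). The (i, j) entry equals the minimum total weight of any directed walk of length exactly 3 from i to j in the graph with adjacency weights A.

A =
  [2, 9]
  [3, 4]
A^⊗3 =
  [6, 13]
  [7, 12]

Each entry (A^⊗3)_ij equals the minimum over all length-3 walks i = v_0 → v_1 → … → v_3 = j of Σ_t A[v_t][v_{t+1}]. For example, for (i, j) = (0, 1) we minimise over 4 possible intermediate vertex sequences; the minimum is 13, attained along the walk 0 → 0 → 0 → 1.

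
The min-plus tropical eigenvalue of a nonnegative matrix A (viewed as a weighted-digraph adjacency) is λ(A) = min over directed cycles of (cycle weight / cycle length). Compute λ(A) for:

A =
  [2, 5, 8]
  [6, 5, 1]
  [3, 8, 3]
λ(A) = 2

Enumerate directed cycles and compute their means (weight / length). Sample:
  cycle 0 → 0: weight = 2, length = 1, mean = 2/1 ≈ 2.000
  cycle 1 → 1: weight = 5, length = 1, mean = 5/1 ≈ 5.000
  cycle 2 → 2: weight = 3, length = 1, mean = 3/1 ≈ 3.000
  cycle 0 → 1 → 0: weight = 11, length = 2, mean = 11/2 ≈ 5.500
  cycle 0 → 2 → 0: weight = 11, length = 2, mean = 11/2 ≈ 5.500
  cycle 1 → 0 → 1: weight = 11, length = 2, mean = 11/2 ≈ 5.500
Minimum mean = 2.000, attained e.g. along the cycle 0 → 0 with weight 2 and length 1. So λ(A) = 2/1 = 2.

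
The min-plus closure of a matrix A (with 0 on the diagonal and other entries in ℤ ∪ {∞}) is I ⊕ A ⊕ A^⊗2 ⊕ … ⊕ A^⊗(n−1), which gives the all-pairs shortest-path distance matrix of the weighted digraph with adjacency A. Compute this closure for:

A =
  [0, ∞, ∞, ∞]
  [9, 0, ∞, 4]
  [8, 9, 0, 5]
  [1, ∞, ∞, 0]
Closure =
  [0, ∞, ∞, ∞]
  [5, 0, ∞, 4]
  [6, 9, 0, 5]
  [1, ∞, ∞, 0]

This is the Floyd-Warshall all-pairs shortest-path computation. For each intermediate vertex k = 0, 1, …, 3, update dist[i][j] ← min(dist[i][j], dist[i][k] + dist[k][j]). The final matrix gives, for each (i, j), the minimum total weight of any directed path from i to j (possibly empty when i = j).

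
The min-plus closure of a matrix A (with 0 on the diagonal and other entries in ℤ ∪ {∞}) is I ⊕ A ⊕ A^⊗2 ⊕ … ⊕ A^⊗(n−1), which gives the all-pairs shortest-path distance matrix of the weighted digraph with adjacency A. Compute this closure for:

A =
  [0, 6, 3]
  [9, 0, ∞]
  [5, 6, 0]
Closure =
  [0, 6, 3]
  [9, 0, 12]
  [5, 6, 0]

This is the Floyd-Warshall all-pairs shortest-path computation. For each intermediate vertex k = 0, 1, …, 2, update dist[i][j] ← min(dist[i][j], dist[i][k] + dist[k][j]). The final matrix gives, for each (i, j), the minimum total weight of any directed path from i to j (possibly empty when i = j).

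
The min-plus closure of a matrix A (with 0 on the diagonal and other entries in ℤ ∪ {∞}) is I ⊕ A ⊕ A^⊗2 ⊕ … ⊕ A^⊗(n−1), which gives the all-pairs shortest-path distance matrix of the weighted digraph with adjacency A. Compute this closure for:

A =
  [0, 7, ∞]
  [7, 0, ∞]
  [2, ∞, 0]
Closure =
  [0, 7, ∞]
  [7, 0, ∞]
  [2, 9, 0]

This is the Floyd-Warshall all-pairs shortest-path computation. For each intermediate vertex k = 0, 1, …, 2, update dist[i][j] ← min(dist[i][j], dist[i][k] + dist[k][j]). The final matrix gives, for each (i, j), the minimum total weight of any directed path from i to j (possibly empty when i = j).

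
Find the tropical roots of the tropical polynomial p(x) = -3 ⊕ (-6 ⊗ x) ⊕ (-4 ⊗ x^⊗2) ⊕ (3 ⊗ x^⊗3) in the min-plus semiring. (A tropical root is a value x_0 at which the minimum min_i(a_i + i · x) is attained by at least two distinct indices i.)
Roots: {-7, -2, 3}

Each tropical root is a break point of the lower envelope of the lines y = a_i + i · x (there are 4 lines, with slopes 0, 1, ..., 3). Only the lines that attain the minimum somewhere contribute to roots; other lines are dominated. Here the surviving (envelope) indices are i = 3, i = 2, i = 1, i = 0.
Intersections between consecutive envelope lines give the roots: for adjacent envelope indices i < j the intersection is x = (a_i − a_j) / (j − i). Reading off the sorted break points: {-7, -2, 3}.
Verification: at each break x_0, at least two indices attain the minimum of min_i(a_i + i · x_0).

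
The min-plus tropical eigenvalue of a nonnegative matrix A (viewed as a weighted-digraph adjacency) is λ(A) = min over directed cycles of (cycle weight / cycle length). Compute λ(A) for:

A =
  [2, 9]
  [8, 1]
λ(A) = 1

Enumerate directed cycles and compute their means (weight / length). Sample:
  cycle 0 → 0: weight = 2, length = 1, mean = 2/1 ≈ 2.000
  cycle 1 → 1: weight = 1, length = 1, mean = 1/1 ≈ 1.000
  cycle 0 → 1 → 0: weight = 17, length = 2, mean = 17/2 ≈ 8.500
  cycle 1 → 0 → 1: weight = 17, length = 2, mean = 17/2 ≈ 8.500
Minimum mean = 1.000, attained e.g. along the cycle 1 → 1 with weight 1 and length 1. So λ(A) = 1/1 = 1.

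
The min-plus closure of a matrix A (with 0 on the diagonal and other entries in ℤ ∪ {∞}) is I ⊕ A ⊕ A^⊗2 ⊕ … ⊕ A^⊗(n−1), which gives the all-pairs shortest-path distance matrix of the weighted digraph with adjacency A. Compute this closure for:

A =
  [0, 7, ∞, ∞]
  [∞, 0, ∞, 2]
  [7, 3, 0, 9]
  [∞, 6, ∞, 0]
Closure =
  [0, 7, ∞, 9]
  [∞, 0, ∞, 2]
  [7, 3, 0, 5]
  [∞, 6, ∞, 0]

This is the Floyd-Warshall all-pairs shortest-path computation. For each intermediate vertex k = 0, 1, …, 3, update dist[i][j] ← min(dist[i][j], dist[i][k] + dist[k][j]). The final matrix gives, for each (i, j), the minimum total weight of any directed path from i to j (possibly empty when i = j).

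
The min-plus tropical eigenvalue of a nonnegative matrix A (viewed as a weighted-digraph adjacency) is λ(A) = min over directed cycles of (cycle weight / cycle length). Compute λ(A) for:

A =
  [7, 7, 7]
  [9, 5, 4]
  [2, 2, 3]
λ(A) = 3

Enumerate directed cycles and compute their means (weight / length). Sample:
  cycle 0 → 0: weight = 7, length = 1, mean = 7/1 ≈ 7.000
  cycle 1 → 1: weight = 5, length = 1, mean = 5/1 ≈ 5.000
  cycle 2 → 2: weight = 3, length = 1, mean = 3/1 ≈ 3.000
  cycle 0 → 1 → 0: weight = 16, length = 2, mean = 16/2 ≈ 8.000
  cycle 0 → 2 → 0: weight = 9, length = 2, mean = 9/2 ≈ 4.500
  cycle 1 → 0 → 1: weight = 16, length = 2, mean = 16/2 ≈ 8.000
Minimum mean = 3.000, attained e.g. along the cycle 2 → 2 with weight 3 and length 1. So λ(A) = 3/1 = 3.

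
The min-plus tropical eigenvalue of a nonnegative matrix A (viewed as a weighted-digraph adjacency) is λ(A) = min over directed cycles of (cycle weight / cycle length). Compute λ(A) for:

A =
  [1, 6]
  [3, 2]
λ(A) = 1

Enumerate directed cycles and compute their means (weight / length). Sample:
  cycle 0 → 0: weight = 1, length = 1, mean = 1/1 ≈ 1.000
  cycle 1 → 1: weight = 2, length = 1, mean = 2/1 ≈ 2.000
  cycle 0 → 1 → 0: weight = 9, length = 2, mean = 9/2 ≈ 4.500
  cycle 1 → 0 → 1: weight = 9, length = 2, mean = 9/2 ≈ 4.500
Minimum mean = 1.000, attained e.g. along the cycle 0 → 0 with weight 1 and length 1. So λ(A) = 1/1 = 1.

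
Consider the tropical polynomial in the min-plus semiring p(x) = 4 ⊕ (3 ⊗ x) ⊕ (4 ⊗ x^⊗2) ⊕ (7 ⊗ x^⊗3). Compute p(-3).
p(-3) = -2

A tropical monomial a ⊗ x^⊗i evaluates to a + i · x. Evaluating each term at x = -3:
  Term 0 contributes 4 + 0 · -3 = 4
  Term 1 contributes 3 + 1 · -3 = 0
  Term 2 contributes 4 + 2 · -3 = -2
  Term 3 contributes 7 + 3 · -3 = -2
p(-3) = ⊕ of these = min[4, 0, -2, -2] = -2.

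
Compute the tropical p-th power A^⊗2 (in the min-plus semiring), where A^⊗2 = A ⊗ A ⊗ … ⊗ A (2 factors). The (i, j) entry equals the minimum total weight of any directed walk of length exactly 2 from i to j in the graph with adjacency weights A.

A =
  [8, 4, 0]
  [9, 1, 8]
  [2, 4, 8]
A^⊗2 =
  [2, 4, 8]
  [10, 2, 9]
  [10, 5, 2]

Each entry (A^⊗2)_ij equals the minimum over all length-2 walks i = v_0 → v_1 → … → v_2 = j of Σ_t A[v_t][v_{t+1}]. For example, for (i, j) = (0, 2) we minimise over 3 possible intermediate vertex sequences; the minimum is 8, attained along the walk 0 → 0 → 2.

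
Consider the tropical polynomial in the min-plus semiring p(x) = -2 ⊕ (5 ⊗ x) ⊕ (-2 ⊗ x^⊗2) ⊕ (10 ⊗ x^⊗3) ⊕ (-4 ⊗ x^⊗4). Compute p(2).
p(2) = -2

A tropical monomial a ⊗ x^⊗i evaluates to a + i · x. Evaluating each term at x = 2:
  Term 0 contributes -2 + 0 · 2 = -2
  Term 1 contributes 5 + 1 · 2 = 7
  Term 2 contributes -2 + 2 · 2 = 2
  Term 3 contributes 10 + 3 · 2 = 16
  Term 4 contributes -4 + 4 · 2 = 4
p(2) = ⊕ of these = min[-2, 7, 2, 16, 4] = -2.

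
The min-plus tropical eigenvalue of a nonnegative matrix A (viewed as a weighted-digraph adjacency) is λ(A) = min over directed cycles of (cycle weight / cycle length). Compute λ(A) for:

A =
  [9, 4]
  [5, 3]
λ(A) = 3

Enumerate directed cycles and compute their means (weight / length). Sample:
  cycle 0 → 0: weight = 9, length = 1, mean = 9/1 ≈ 9.000
  cycle 1 → 1: weight = 3, length = 1, mean = 3/1 ≈ 3.000
  cycle 0 → 1 → 0: weight = 9, length = 2, mean = 9/2 ≈ 4.500
  cycle 1 → 0 → 1: weight = 9, length = 2, mean = 9/2 ≈ 4.500
Minimum mean = 3.000, attained e.g. along the cycle 1 → 1 with weight 3 and length 1. So λ(A) = 3/1 = 3.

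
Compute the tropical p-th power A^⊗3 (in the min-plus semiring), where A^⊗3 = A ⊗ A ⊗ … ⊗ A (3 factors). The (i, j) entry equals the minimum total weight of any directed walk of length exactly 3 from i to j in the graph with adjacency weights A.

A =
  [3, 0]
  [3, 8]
A^⊗3 =
  [6, 3]
  [6, 6]

Each entry (A^⊗3)_ij equals the minimum over all length-3 walks i = v_0 → v_1 → … → v_3 = j of Σ_t A[v_t][v_{t+1}]. For example, for (i, j) = (0, 1) we minimise over 4 possible intermediate vertex sequences; the minimum is 3, attained along the walk 0 → 1 → 0 → 1.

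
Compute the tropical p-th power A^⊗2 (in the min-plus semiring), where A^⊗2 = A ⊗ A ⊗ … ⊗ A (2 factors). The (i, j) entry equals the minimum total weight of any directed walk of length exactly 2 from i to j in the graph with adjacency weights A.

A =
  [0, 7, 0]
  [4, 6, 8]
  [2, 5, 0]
A^⊗2 =
  [0, 5, 0]
  [4, 11, 4]
  [2, 5, 0]

Each entry (A^⊗2)_ij equals the minimum over all length-2 walks i = v_0 → v_1 → … → v_2 = j of Σ_t A[v_t][v_{t+1}]. For example, for (i, j) = (0, 2) we minimise over 3 possible intermediate vertex sequences; the minimum is 0, attained along the walk 0 → 0 → 2.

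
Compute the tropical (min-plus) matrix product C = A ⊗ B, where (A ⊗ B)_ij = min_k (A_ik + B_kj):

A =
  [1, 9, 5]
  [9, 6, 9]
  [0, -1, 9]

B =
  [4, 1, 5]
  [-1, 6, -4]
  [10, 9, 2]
A ⊗ B =
  [5, 2, 5]
  [5, 10, 2]
  [-2, 1, -5]

Apply the min-plus product entry-by-entry:
  C[0][0] = min over k of (A[0][0] + B[0][0] = 1 + 4 = 5, A[0][1] + B[1][0] = 9 + -1 = 8, A[0][2] + B[2][0] = 5 + 10 = 15) = 5 (attained at k = 0)
  C[0][1] = min over k of (A[0][0] + B[0][1] = 1 + 1 = 2, A[0][1] + B[1][1] = 9 + 6 = 15, A[0][2] + B[2][1] = 5 + 9 = 14) = 2 (attained at k = 0)
  C[0][2] = min over k of (A[0][0] + B[0][2] = 1 + 5 = 6, A[0][1] + B[1][2] = 9 + -4 = 5, A[0][2] + B[2][2] = 5 + 2 = 7) = 5 (attained at k = 1)
  C[1][0] = min over k of (A[1][0] + B[0][0] = 9 + 4 = 13, A[1][1] + B[1][0] = 6 + -1 = 5, A[1][2] + B[2][0] = 9 + 10 = 19) = 5 (attained at k = 1)
  C[1][1] = min over k of (A[1][0] + B[0][1] = 9 + 1 = 10, A[1][1] + B[1][1] = 6 + 6 = 12, A[1][2] + B[2][1] = 9 + 9 = 18) = 10 (attained at k = 0)
  C[1][2] = min over k of (A[1][0] + B[0][2] = 9 + 5 = 14, A[1][1] + B[1][2] = 6 + -4 = 2, A[1][2] + B[2][2] = 9 + 2 = 11) = 2 (attained at k = 1)
  C[2][0] = min over k of (A[2][0] + B[0][0] = 0 + 4 = 4, A[2][1] + B[1][0] = -1 + -1 = -2, A[2][2] + B[2][0] = 9 + 10 = 19) = -2 (attained at k = 1)
  C[2][1] = min over k of (A[2][0] + B[0][1] = 0 + 1 = 1, A[2][1] + B[1][1] = -1 + 6 = 5, A[2][2] + B[2][1] = 9 + 9 = 18) = 1 (attained at k = 0)
  C[2][2] = min over k of (A[2][0] + B[0][2] = 0 + 5 = 5, A[2][1] + B[1][2] = -1 + -4 = -5, A[2][2] + B[2][2] = 9 + 2 = 11) = -5 (attained at k = 1)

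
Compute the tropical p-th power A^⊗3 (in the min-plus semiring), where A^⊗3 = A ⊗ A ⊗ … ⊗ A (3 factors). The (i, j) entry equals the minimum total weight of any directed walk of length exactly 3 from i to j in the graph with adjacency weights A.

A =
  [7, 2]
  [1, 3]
A^⊗3 =
  [6, 5]
  [4, 6]

Each entry (A^⊗3)_ij equals the minimum over all length-3 walks i = v_0 → v_1 → … → v_3 = j of Σ_t A[v_t][v_{t+1}]. For example, for (i, j) = (0, 1) we minimise over 4 possible intermediate vertex sequences; the minimum is 5, attained along the walk 0 → 1 → 0 → 1.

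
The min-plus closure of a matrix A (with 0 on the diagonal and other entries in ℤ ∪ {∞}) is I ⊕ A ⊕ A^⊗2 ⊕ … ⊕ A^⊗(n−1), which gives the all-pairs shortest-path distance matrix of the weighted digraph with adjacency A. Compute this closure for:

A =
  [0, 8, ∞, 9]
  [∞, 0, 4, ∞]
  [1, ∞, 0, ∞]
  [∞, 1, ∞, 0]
Closure =
  [0, 8, 12, 9]
  [5, 0, 4, 14]
  [1, 9, 0, 10]
  [6, 1, 5, 0]

This is the Floyd-Warshall all-pairs shortest-path computation. For each intermediate vertex k = 0, 1, …, 3, update dist[i][j] ← min(dist[i][j], dist[i][k] + dist[k][j]). The final matrix gives, for each (i, j), the minimum total weight of any directed path from i to j (possibly empty when i = j).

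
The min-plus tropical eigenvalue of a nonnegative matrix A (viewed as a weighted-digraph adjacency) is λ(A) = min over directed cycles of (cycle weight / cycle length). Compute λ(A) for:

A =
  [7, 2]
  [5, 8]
λ(A) = 7/2

Enumerate directed cycles and compute their means (weight / length). Sample:
  cycle 0 → 0: weight = 7, length = 1, mean = 7/1 ≈ 7.000
  cycle 1 → 1: weight = 8, length = 1, mean = 8/1 ≈ 8.000
  cycle 0 → 1 → 0: weight = 7, length = 2, mean = 7/2 ≈ 3.500
  cycle 1 → 0 → 1: weight = 7, length = 2, mean = 7/2 ≈ 3.500
Minimum mean = 3.500, attained e.g. along the cycle 0 → 1 → 0 with weight 7 and length 2. So λ(A) = 7/2 = 7/2.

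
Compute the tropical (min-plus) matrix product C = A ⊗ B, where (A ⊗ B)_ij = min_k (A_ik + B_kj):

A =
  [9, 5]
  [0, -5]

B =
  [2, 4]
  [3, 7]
A ⊗ B =
  [8, 12]
  [-2, 2]

Apply the min-plus product entry-by-entry:
  C[0][0] = min over k of (A[0][0] + B[0][0] = 9 + 2 = 11, A[0][1] + B[1][0] = 5 + 3 = 8) = 8 (attained at k = 1)
  C[0][1] = min over k of (A[0][0] + B[0][1] = 9 + 4 = 13, A[0][1] + B[1][1] = 5 + 7 = 12) = 12 (attained at k = 1)
  C[1][0] = min over k of (A[1][0] + B[0][0] = 0 + 2 = 2, A[1][1] + B[1][0] = -5 + 3 = -2) = -2 (attained at k = 1)
  C[1][1] = min over k of (A[1][0] + B[0][1] = 0 + 4 = 4, A[1][1] + B[1][1] = -5 + 7 = 2) = 2 (attained at k = 1)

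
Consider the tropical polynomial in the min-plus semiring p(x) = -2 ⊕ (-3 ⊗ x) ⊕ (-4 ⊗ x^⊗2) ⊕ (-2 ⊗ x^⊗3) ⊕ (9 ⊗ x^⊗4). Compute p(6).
p(6) = -2

A tropical monomial a ⊗ x^⊗i evaluates to a + i · x. Evaluating each term at x = 6:
  Term 0 contributes -2 + 0 · 6 = -2
  Term 1 contributes -3 + 1 · 6 = 3
  Term 2 contributes -4 + 2 · 6 = 8
  Term 3 contributes -2 + 3 · 6 = 16
  Term 4 contributes 9 + 4 · 6 = 33
p(6) = ⊕ of these = min[-2, 3, 8, 16, 33] = -2.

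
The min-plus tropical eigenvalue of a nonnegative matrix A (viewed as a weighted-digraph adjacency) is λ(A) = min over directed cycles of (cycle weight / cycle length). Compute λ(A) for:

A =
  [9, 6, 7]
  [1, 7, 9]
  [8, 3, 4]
λ(A) = 7/2

Enumerate directed cycles and compute their means (weight / length). Sample:
  cycle 0 → 0: weight = 9, length = 1, mean = 9/1 ≈ 9.000
  cycle 1 → 1: weight = 7, length = 1, mean = 7/1 ≈ 7.000
  cycle 2 → 2: weight = 4, length = 1, mean = 4/1 ≈ 4.000
  cycle 0 → 1 → 0: weight = 7, length = 2, mean = 7/2 ≈ 3.500
  cycle 0 → 2 → 0: weight = 15, length = 2, mean = 15/2 ≈ 7.500
  cycle 1 → 0 → 1: weight = 7, length = 2, mean = 7/2 ≈ 3.500
Minimum mean = 3.500, attained e.g. along the cycle 0 → 1 → 0 with weight 7 and length 2. So λ(A) = 7/2 = 7/2.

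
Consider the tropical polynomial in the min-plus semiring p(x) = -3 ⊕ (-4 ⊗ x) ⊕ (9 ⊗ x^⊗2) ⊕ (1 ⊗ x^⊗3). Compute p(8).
p(8) = -3

A tropical monomial a ⊗ x^⊗i evaluates to a + i · x. Evaluating each term at x = 8:
  Term 0 contributes -3 + 0 · 8 = -3
  Term 1 contributes -4 + 1 · 8 = 4
  Term 2 contributes 9 + 2 · 8 = 25
  Term 3 contributes 1 + 3 · 8 = 25
p(8) = ⊕ of these = min[-3, 4, 25, 25] = -3.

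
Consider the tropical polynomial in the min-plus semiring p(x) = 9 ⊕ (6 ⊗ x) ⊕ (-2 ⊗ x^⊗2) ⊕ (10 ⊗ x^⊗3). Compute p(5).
p(5) = 8

A tropical monomial a ⊗ x^⊗i evaluates to a + i · x. Evaluating each term at x = 5:
  Term 0 contributes 9 + 0 · 5 = 9
  Term 1 contributes 6 + 1 · 5 = 11
  Term 2 contributes -2 + 2 · 5 = 8
  Term 3 contributes 10 + 3 · 5 = 25
p(5) = ⊕ of these = min[9, 11, 8, 25] = 8.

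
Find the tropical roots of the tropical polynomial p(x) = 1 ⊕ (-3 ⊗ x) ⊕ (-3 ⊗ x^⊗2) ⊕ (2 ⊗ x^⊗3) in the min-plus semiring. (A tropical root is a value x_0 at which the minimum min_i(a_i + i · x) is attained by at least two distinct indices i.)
Roots: {-5, 0, 4}

Each tropical root is a break point of the lower envelope of the lines y = a_i + i · x (there are 4 lines, with slopes 0, 1, ..., 3). Only the lines that attain the minimum somewhere contribute to roots; other lines are dominated. Here the surviving (envelope) indices are i = 3, i = 2, i = 1, i = 0.
Intersections between consecutive envelope lines give the roots: for adjacent envelope indices i < j the intersection is x = (a_i − a_j) / (j − i). Reading off the sorted break points: {-5, 0, 4}.
Verification: at each break x_0, at least two indices attain the minimum of min_i(a_i + i · x_0).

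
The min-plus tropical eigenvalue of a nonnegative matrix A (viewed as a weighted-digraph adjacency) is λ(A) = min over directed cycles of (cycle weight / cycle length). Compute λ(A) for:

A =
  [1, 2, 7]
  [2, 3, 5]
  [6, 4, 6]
λ(A) = 1

Enumerate directed cycles and compute their means (weight / length). Sample:
  cycle 0 → 0: weight = 1, length = 1, mean = 1/1 ≈ 1.000
  cycle 1 → 1: weight = 3, length = 1, mean = 3/1 ≈ 3.000
  cycle 2 → 2: weight = 6, length = 1, mean = 6/1 ≈ 6.000
  cycle 0 → 1 → 0: weight = 4, length = 2, mean = 4/2 ≈ 2.000
  cycle 0 → 2 → 0: weight = 13, length = 2, mean = 13/2 ≈ 6.500
  cycle 1 → 0 → 1: weight = 4, length = 2, mean = 4/2 ≈ 2.000
Minimum mean = 1.000, attained e.g. along the cycle 0 → 0 with weight 1 and length 1. So λ(A) = 1/1 = 1.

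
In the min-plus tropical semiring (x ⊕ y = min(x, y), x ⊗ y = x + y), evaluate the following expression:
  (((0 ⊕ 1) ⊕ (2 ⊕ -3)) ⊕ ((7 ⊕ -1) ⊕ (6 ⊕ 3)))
(((0 ⊕ 1) ⊕ (2 ⊕ -3)) ⊕ ((7 ⊕ -1) ⊕ (6 ⊕ 3))) = -3

Expand innermost to outermost. Recall ⊕ takes the minimum of its arguments and ⊗ takes their sum. Working out the expression (((0 ⊕ 1) ⊕ (2 ⊕ -3)) ⊕ ((7 ⊕ -1) ⊕ (6 ⊕ 3))) gives -3.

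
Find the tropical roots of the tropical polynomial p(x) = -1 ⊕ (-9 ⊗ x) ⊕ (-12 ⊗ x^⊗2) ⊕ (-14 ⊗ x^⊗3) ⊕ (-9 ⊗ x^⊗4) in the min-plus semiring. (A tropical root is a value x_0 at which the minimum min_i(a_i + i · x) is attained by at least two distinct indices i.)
Roots: {-5, 2, 3, 8}

Each tropical root is a break point of the lower envelope of the lines y = a_i + i · x (there are 5 lines, with slopes 0, 1, ..., 4). Only the lines that attain the minimum somewhere contribute to roots; other lines are dominated. Here the surviving (envelope) indices are i = 4, i = 3, i = 2, i = 1, i = 0.
Intersections between consecutive envelope lines give the roots: for adjacent envelope indices i < j the intersection is x = (a_i − a_j) / (j − i). Reading off the sorted break points: {-5, 2, 3, 8}.
Verification: at each break x_0, at least two indices attain the minimum of min_i(a_i + i · x_0).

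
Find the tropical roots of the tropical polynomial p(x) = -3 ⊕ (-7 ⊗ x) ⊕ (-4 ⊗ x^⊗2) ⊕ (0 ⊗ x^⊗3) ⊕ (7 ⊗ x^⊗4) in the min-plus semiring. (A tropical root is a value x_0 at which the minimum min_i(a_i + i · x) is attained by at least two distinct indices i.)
Roots: {-7, -4, -3, 4}

Each tropical root is a break point of the lower envelope of the lines y = a_i + i · x (there are 5 lines, with slopes 0, 1, ..., 4). Only the lines that attain the minimum somewhere contribute to roots; other lines are dominated. Here the surviving (envelope) indices are i = 4, i = 3, i = 2, i = 1, i = 0.
Intersections between consecutive envelope lines give the roots: for adjacent envelope indices i < j the intersection is x = (a_i − a_j) / (j − i). Reading off the sorted break points: {-7, -4, -3, 4}.
Verification: at each break x_0, at least two indices attain the minimum of min_i(a_i + i · x_0).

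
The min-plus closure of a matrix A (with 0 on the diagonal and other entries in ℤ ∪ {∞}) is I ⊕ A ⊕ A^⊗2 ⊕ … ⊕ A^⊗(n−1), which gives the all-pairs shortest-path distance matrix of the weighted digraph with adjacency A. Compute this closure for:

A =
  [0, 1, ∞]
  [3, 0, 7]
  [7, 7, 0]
Closure =
  [0, 1, 8]
  [3, 0, 7]
  [7, 7, 0]

This is the Floyd-Warshall all-pairs shortest-path computation. For each intermediate vertex k = 0, 1, …, 2, update dist[i][j] ← min(dist[i][j], dist[i][k] + dist[k][j]). The final matrix gives, for each (i, j), the minimum total weight of any directed path from i to j (possibly empty when i = j).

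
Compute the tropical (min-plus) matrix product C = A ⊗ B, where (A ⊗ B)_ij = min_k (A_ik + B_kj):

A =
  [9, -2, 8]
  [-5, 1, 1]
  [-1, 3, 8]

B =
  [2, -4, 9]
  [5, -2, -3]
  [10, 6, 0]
A ⊗ B =
  [3, -4, -5]
  [-3, -9, -2]
  [1, -5, 0]

Apply the min-plus product entry-by-entry:
  C[0][0] = min over k of (A[0][0] + B[0][0] = 9 + 2 = 11, A[0][1] + B[1][0] = -2 + 5 = 3, A[0][2] + B[2][0] = 8 + 10 = 18) = 3 (attained at k = 1)
  C[0][1] = min over k of (A[0][0] + B[0][1] = 9 + -4 = 5, A[0][1] + B[1][1] = -2 + -2 = -4, A[0][2] + B[2][1] = 8 + 6 = 14) = -4 (attained at k = 1)
  C[0][2] = min over k of (A[0][0] + B[0][2] = 9 + 9 = 18, A[0][1] + B[1][2] = -2 + -3 = -5, A[0][2] + B[2][2] = 8 + 0 = 8) = -5 (attained at k = 1)
  C[1][0] = min over k of (A[1][0] + B[0][0] = -5 + 2 = -3, A[1][1] + B[1][0] = 1 + 5 = 6, A[1][2] + B[2][0] = 1 + 10 = 11) = -3 (attained at k = 0)
  C[1][1] = min over k of (A[1][0] + B[0][1] = -5 + -4 = -9, A[1][1] + B[1][1] = 1 + -2 = -1, A[1][2] + B[2][1] = 1 + 6 = 7) = -9 (attained at k = 0)
  C[1][2] = min over k of (A[1][0] + B[0][2] = -5 + 9 = 4, A[1][1] + B[1][2] = 1 + -3 = -2, A[1][2] + B[2][2] = 1 + 0 = 1) = -2 (attained at k = 1)
  C[2][0] = min over k of (A[2][0] + B[0][0] = -1 + 2 = 1, A[2][1] + B[1][0] = 3 + 5 = 8, A[2][2] + B[2][0] = 8 + 10 = 18) = 1 (attained at k = 0)
  C[2][1] = min over k of (A[2][0] + B[0][1] = -1 + -4 = -5, A[2][1] + B[1][1] = 3 + -2 = 1, A[2][2] + B[2][1] = 8 + 6 = 14) = -5 (attained at k = 0)
  C[2][2] = min over k of (A[2][0] + B[0][2] = -1 + 9 = 8, A[2][1] + B[1][2] = 3 + -3 = 0, A[2][2] + B[2][2] = 8 + 0 = 8) = 0 (attained at k = 1)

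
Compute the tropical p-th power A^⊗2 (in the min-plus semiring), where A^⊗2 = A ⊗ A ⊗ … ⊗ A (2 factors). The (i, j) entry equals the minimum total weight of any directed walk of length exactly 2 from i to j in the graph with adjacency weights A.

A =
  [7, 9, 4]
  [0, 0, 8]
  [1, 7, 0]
A^⊗2 =
  [5, 9, 4]
  [0, 0, 4]
  [1, 7, 0]

Each entry (A^⊗2)_ij equals the minimum over all length-2 walks i = v_0 → v_1 → … → v_2 = j of Σ_t A[v_t][v_{t+1}]. For example, for (i, j) = (0, 2) we minimise over 3 possible intermediate vertex sequences; the minimum is 4, attained along the walk 0 → 2 → 2.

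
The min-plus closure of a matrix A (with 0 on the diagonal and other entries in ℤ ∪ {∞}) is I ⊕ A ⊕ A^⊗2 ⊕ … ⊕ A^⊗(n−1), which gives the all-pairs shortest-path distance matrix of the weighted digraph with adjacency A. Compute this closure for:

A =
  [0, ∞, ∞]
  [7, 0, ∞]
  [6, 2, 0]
Closure =
  [0, ∞, ∞]
  [7, 0, ∞]
  [6, 2, 0]

This is the Floyd-Warshall all-pairs shortest-path computation. For each intermediate vertex k = 0, 1, …, 2, update dist[i][j] ← min(dist[i][j], dist[i][k] + dist[k][j]). The final matrix gives, for each (i, j), the minimum total weight of any directed path from i to j (possibly empty when i = j).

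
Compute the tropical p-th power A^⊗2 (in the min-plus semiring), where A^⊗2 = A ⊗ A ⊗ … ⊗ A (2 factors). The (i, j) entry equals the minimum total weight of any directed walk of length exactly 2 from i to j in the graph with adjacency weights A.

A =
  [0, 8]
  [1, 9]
A^⊗2 =
  [0, 8]
  [1, 9]

Each entry (A^⊗2)_ij equals the minimum over all length-2 walks i = v_0 → v_1 → … → v_2 = j of Σ_t A[v_t][v_{t+1}]. For example, for (i, j) = (0, 1) we minimise over 2 possible intermediate vertex sequences; the minimum is 8, attained along the walk 0 → 0 → 1.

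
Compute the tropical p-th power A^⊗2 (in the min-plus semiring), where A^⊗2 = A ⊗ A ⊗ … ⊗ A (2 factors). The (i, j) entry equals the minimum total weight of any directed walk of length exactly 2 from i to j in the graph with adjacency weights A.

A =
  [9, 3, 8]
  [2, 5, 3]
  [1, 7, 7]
A^⊗2 =
  [5, 8, 6]
  [4, 5, 8]
  [8, 4, 9]

Each entry (A^⊗2)_ij equals the minimum over all length-2 walks i = v_0 → v_1 → … → v_2 = j of Σ_t A[v_t][v_{t+1}]. For example, for (i, j) = (0, 2) we minimise over 3 possible intermediate vertex sequences; the minimum is 6, attained along the walk 0 → 1 → 2.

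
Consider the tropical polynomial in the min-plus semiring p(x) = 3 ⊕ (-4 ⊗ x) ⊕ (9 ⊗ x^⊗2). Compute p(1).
p(1) = -3

A tropical monomial a ⊗ x^⊗i evaluates to a + i · x. Evaluating each term at x = 1:
  Term 0 contributes 3 + 0 · 1 = 3
  Term 1 contributes -4 + 1 · 1 = -3
  Term 2 contributes 9 + 2 · 1 = 11
p(1) = ⊕ of these = min[3, -3, 11] = -3.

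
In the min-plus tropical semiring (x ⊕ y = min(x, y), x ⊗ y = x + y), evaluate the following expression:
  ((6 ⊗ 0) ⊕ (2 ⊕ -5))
((6 ⊗ 0) ⊕ (2 ⊕ -5)) = -5

Expand innermost to outermost. Recall ⊕ takes the minimum of its arguments and ⊗ takes their sum. Working out the expression ((6 ⊗ 0) ⊕ (2 ⊕ -5)) gives -5.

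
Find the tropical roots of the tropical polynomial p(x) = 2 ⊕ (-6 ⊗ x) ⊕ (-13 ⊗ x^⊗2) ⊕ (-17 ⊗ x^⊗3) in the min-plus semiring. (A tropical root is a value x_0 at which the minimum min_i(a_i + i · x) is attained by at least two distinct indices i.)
Roots: {4, 7, 8}

Each tropical root is a break point of the lower envelope of the lines y = a_i + i · x (there are 4 lines, with slopes 0, 1, ..., 3). Only the lines that attain the minimum somewhere contribute to roots; other lines are dominated. Here the surviving (envelope) indices are i = 3, i = 2, i = 1, i = 0.
Intersections between consecutive envelope lines give the roots: for adjacent envelope indices i < j the intersection is x = (a_i − a_j) / (j − i). Reading off the sorted break points: {4, 7, 8}.
Verification: at each break x_0, at least two indices attain the minimum of min_i(a_i + i · x_0).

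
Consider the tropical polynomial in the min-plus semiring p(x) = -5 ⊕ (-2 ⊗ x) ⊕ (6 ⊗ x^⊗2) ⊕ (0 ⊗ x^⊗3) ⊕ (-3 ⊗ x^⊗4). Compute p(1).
p(1) = -5

A tropical monomial a ⊗ x^⊗i evaluates to a + i · x. Evaluating each term at x = 1:
  Term 0 contributes -5 + 0 · 1 = -5
  Term 1 contributes -2 + 1 · 1 = -1
  Term 2 contributes 6 + 2 · 1 = 8
  Term 3 contributes 0 + 3 · 1 = 3
  Term 4 contributes -3 + 4 · 1 = 1
p(1) = ⊕ of these = min[-5, -1, 8, 3, 1] = -5.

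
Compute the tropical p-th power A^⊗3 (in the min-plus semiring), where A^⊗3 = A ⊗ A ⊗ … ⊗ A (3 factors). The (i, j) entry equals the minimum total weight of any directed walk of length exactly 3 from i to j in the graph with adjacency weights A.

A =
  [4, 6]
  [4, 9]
A^⊗3 =
  [12, 14]
  [12, 14]

Each entry (A^⊗3)_ij equals the minimum over all length-3 walks i = v_0 → v_1 → … → v_3 = j of Σ_t A[v_t][v_{t+1}]. For example, for (i, j) = (0, 1) we minimise over 4 possible intermediate vertex sequences; the minimum is 14, attained along the walk 0 → 0 → 0 → 1.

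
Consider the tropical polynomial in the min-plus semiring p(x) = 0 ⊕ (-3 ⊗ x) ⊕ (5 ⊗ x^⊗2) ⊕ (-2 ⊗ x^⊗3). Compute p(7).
p(7) = 0

A tropical monomial a ⊗ x^⊗i evaluates to a + i · x. Evaluating each term at x = 7:
  Term 0 contributes 0 + 0 · 7 = 0
  Term 1 contributes -3 + 1 · 7 = 4
  Term 2 contributes 5 + 2 · 7 = 19
  Term 3 contributes -2 + 3 · 7 = 19
p(7) = ⊕ of these = min[0, 4, 19, 19] = 0.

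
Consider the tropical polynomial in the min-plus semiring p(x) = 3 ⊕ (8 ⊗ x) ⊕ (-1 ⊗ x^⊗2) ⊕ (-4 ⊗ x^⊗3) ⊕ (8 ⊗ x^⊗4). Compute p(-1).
p(-1) = -7

A tropical monomial a ⊗ x^⊗i evaluates to a + i · x. Evaluating each term at x = -1:
  Term 0 contributes 3 + 0 · -1 = 3
  Term 1 contributes 8 + 1 · -1 = 7
  Term 2 contributes -1 + 2 · -1 = -3
  Term 3 contributes -4 + 3 · -1 = -7
  Term 4 contributes 8 + 4 · -1 = 4
p(-1) = ⊕ of these = min[3, 7, -3, -7, 4] = -7.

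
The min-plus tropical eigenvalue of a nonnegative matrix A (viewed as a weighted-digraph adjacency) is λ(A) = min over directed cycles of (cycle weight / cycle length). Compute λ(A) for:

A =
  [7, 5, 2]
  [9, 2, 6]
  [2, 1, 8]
λ(A) = 2

Enumerate directed cycles and compute their means (weight / length). Sample:
  cycle 0 → 0: weight = 7, length = 1, mean = 7/1 ≈ 7.000
  cycle 1 → 1: weight = 2, length = 1, mean = 2/1 ≈ 2.000
  cycle 2 → 2: weight = 8, length = 1, mean = 8/1 ≈ 8.000
  cycle 0 → 1 → 0: weight = 14, length = 2, mean = 14/2 ≈ 7.000
  cycle 0 → 2 → 0: weight = 4, length = 2, mean = 4/2 ≈ 2.000
  cycle 1 → 0 → 1: weight = 14, length = 2, mean = 14/2 ≈ 7.000
Minimum mean = 2.000, attained e.g. along the cycle 1 → 1 with weight 2 and length 1. So λ(A) = 2/1 = 2.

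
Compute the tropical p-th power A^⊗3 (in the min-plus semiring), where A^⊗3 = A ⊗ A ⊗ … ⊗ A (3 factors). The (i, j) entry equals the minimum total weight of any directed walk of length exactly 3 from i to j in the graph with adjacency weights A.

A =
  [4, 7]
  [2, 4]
A^⊗3 =
  [12, 15]
  [10, 12]

Each entry (A^⊗3)_ij equals the minimum over all length-3 walks i = v_0 → v_1 → … → v_3 = j of Σ_t A[v_t][v_{t+1}]. For example, for (i, j) = (0, 1) we minimise over 4 possible intermediate vertex sequences; the minimum is 15, attained along the walk 0 → 0 → 0 → 1.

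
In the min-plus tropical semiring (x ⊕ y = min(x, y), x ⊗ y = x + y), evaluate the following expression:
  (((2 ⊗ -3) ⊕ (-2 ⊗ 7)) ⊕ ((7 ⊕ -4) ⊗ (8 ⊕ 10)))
(((2 ⊗ -3) ⊕ (-2 ⊗ 7)) ⊕ ((7 ⊕ -4) ⊗ (8 ⊕ 10))) = -1

Expand innermost to outermost. Recall ⊕ takes the minimum of its arguments and ⊗ takes their sum. Working out the expression (((2 ⊗ -3) ⊕ (-2 ⊗ 7)) ⊕ ((7 ⊕ -4) ⊗ (8 ⊕ 10))) gives -1.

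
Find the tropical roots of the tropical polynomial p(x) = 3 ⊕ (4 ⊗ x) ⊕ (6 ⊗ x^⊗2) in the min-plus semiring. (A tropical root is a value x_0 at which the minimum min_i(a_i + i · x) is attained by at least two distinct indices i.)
Roots: {-2, -1}

Each tropical root is a break point of the lower envelope of the lines y = a_i + i · x (there are 3 lines, with slopes 0, 1, ..., 2). Only the lines that attain the minimum somewhere contribute to roots; other lines are dominated. Here the surviving (envelope) indices are i = 2, i = 1, i = 0.
Intersections between consecutive envelope lines give the roots: for adjacent envelope indices i < j the intersection is x = (a_i − a_j) / (j − i). Reading off the sorted break points: {-2, -1}.
Verification: at each break x_0, at least two indices attain the minimum of min_i(a_i + i · x_0).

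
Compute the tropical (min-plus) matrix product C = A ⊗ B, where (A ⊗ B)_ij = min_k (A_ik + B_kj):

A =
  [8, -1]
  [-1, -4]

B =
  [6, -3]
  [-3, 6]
A ⊗ B =
  [-4, 5]
  [-7, -4]

Apply the min-plus product entry-by-entry:
  C[0][0] = min over k of (A[0][0] + B[0][0] = 8 + 6 = 14, A[0][1] + B[1][0] = -1 + -3 = -4) = -4 (attained at k = 1)
  C[0][1] = min over k of (A[0][0] + B[0][1] = 8 + -3 = 5, A[0][1] + B[1][1] = -1 + 6 = 5) = 5 (attained at k = 0)
  C[1][0] = min over k of (A[1][0] + B[0][0] = -1 + 6 = 5, A[1][1] + B[1][0] = -4 + -3 = -7) = -7 (attained at k = 1)
  C[1][1] = min over k of (A[1][0] + B[0][1] = -1 + -3 = -4, A[1][1] + B[1][1] = -4 + 6 = 2) = -4 (attained at k = 0)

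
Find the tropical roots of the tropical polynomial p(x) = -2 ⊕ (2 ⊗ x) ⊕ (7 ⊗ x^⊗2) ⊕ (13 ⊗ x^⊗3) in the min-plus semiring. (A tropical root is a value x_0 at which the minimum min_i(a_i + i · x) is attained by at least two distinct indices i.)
Roots: {-6, -5, -4}

Each tropical root is a break point of the lower envelope of the lines y = a_i + i · x (there are 4 lines, with slopes 0, 1, ..., 3). Only the lines that attain the minimum somewhere contribute to roots; other lines are dominated. Here the surviving (envelope) indices are i = 3, i = 2, i = 1, i = 0.
Intersections between consecutive envelope lines give the roots: for adjacent envelope indices i < j the intersection is x = (a_i − a_j) / (j − i). Reading off the sorted break points: {-6, -5, -4}.
Verification: at each break x_0, at least two indices attain the minimum of min_i(a_i + i · x_0).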